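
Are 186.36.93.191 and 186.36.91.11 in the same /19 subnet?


Mask: 255.255.224.0
186.36.93.191 AND mask = 186.36.64.0
186.36.91.11 AND mask = 186.36.64.0
Yes, same subnet (186.36.64.0)


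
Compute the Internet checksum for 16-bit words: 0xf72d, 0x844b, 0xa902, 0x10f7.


Sum all words (with carry folding):
+ 0xf72d = 0xf72d
+ 0x844b = 0x7b79
+ 0xa902 = 0x247c
+ 0x10f7 = 0x3573
One's complement: ~0x3573
Checksum = 0xca8c


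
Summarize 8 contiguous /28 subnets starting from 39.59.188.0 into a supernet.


Original prefix: /28
Number of subnets: 8 = 2^3
New prefix = 28 - 3 = 25
Supernet: 39.59.188.0/25


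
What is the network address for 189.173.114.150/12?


IP:   10111101.10101101.01110010.10010110
Mask: 11111111.11110000.00000000.00000000
AND operation:
Net:  10111101.10100000.00000000.00000000
Network: 189.160.0.0/12


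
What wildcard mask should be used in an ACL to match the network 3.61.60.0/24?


Subnet mask: 255.255.255.0
Wildcard = 255.255.255.255 - subnet mask
255 - 255 = 0
255 - 255 = 0
255 - 255 = 0
255 - 0 = 255
Wildcard: 0.0.0.255


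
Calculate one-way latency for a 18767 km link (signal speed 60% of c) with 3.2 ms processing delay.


Speed = 0.6 * 3e5 km/s = 180000 km/s
Propagation delay = 18767 / 180000 = 0.1043 s = 104.2611 ms
Processing delay = 3.2 ms
Total one-way latency = 107.4611 ms


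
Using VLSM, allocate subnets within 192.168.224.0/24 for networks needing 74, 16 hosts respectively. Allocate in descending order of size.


74 hosts -> /25 (126 usable): 192.168.224.0/25
16 hosts -> /27 (30 usable): 192.168.224.128/27
Allocation: 192.168.224.0/25 (74 hosts, 126 usable); 192.168.224.128/27 (16 hosts, 30 usable)


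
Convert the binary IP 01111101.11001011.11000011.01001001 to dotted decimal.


01111101 = 125
11001011 = 203
11000011 = 195
01001001 = 73
IP: 125.203.195.73


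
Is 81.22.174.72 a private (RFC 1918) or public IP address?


RFC 1918 private ranges:
  10.0.0.0/8 (10.0.0.0 - 10.255.255.255)
  172.16.0.0/12 (172.16.0.0 - 172.31.255.255)
  192.168.0.0/16 (192.168.0.0 - 192.168.255.255)
Public (not in any RFC 1918 range)


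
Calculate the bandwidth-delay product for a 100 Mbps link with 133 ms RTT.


BDP = bandwidth * RTT
= 100 Mbps * 133 ms
= 100 * 1e6 * 133 / 1000 bits
= 13300000 bits
= 1662500 bytes
= 1623.5352 KB
BDP = 13300000 bits (1662500 bytes)


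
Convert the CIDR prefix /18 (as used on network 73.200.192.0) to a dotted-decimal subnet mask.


/18 means 18 network bits, 14 host bits
Binary: 11111111111111111100000000000000
Mask: 255.255.192.0


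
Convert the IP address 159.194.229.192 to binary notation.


159 = 10011111
194 = 11000010
229 = 11100101
192 = 11000000
Binary: 10011111.11000010.11100101.11000000


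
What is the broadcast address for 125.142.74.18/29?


Network: 125.142.74.16/29
Host bits = 3
Set all host bits to 1:
Broadcast: 125.142.74.23


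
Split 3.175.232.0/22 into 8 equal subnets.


New prefix = 22 + 3 = 25
Each subnet has 128 addresses
  3.175.232.0/25
  3.175.232.128/25
  3.175.233.0/25
  3.175.233.128/25
  3.175.234.0/25
  3.175.234.128/25
  3.175.235.0/25
  3.175.235.128/25
Subnets: 3.175.232.0/25, 3.175.232.128/25, 3.175.233.0/25, 3.175.233.128/25, 3.175.234.0/25, 3.175.234.128/25, 3.175.235.0/25, 3.175.235.128/25


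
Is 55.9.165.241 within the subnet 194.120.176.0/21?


Subnet network: 194.120.176.0
Test IP AND mask: 55.9.160.0
No, 55.9.165.241 is not in 194.120.176.0/21


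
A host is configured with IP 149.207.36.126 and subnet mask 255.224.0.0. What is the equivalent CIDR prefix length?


Binary: 11111111.11100000.00000000.00000000
Count leading 1s
Prefix: /11


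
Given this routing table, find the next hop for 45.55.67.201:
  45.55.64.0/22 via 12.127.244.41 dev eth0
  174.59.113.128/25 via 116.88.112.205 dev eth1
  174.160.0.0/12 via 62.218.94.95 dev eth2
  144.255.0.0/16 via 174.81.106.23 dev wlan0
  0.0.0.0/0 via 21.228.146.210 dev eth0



Longest prefix match for 45.55.67.201:
  /22 45.55.64.0: MATCH
  /25 174.59.113.128: no
  /12 174.160.0.0: no
  /16 144.255.0.0: no
  /0 0.0.0.0: MATCH
Selected: next-hop 12.127.244.41 via eth0 (matched /22)


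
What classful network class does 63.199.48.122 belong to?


First octet: 63
Binary: 00111111
0xxxxxxx -> Class A (1-126)
Class A, default mask 255.0.0.0 (/8)


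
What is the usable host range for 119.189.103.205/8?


Network: 119.0.0.0
Broadcast: 119.255.255.255
First usable = network + 1
Last usable = broadcast - 1
Range: 119.0.0.1 to 119.255.255.254


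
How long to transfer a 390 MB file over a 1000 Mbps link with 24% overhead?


Effective throughput = 1000 * (1 - 24/100) = 760 Mbps
File size in Mb = 390 * 8 = 3120 Mb
Time = 3120 / 760
Time = 4.1053 seconds


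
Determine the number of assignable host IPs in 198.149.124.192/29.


Host bits = 32 - 29 = 3
Total addresses = 2^3 = 8
Usable = total - 2 (network and broadcast)
Usable hosts: 6


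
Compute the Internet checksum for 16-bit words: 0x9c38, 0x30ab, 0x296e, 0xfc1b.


Sum all words (with carry folding):
+ 0x9c38 = 0x9c38
+ 0x30ab = 0xcce3
+ 0x296e = 0xf651
+ 0xfc1b = 0xf26d
One's complement: ~0xf26d
Checksum = 0x0d92


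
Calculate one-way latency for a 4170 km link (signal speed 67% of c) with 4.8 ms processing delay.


Speed = 0.67 * 3e5 km/s = 201000 km/s
Propagation delay = 4170 / 201000 = 0.0207 s = 20.7463 ms
Processing delay = 4.8 ms
Total one-way latency = 25.5463 ms


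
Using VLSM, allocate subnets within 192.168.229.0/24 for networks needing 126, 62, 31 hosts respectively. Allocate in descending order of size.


126 hosts -> /25 (126 usable): 192.168.229.0/25
62 hosts -> /26 (62 usable): 192.168.229.128/26
31 hosts -> /26 (62 usable): 192.168.229.192/26
Allocation: 192.168.229.0/25 (126 hosts, 126 usable); 192.168.229.128/26 (62 hosts, 62 usable); 192.168.229.192/26 (31 hosts, 62 usable)


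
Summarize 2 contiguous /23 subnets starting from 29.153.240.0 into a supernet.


Original prefix: /23
Number of subnets: 2 = 2^1
New prefix = 23 - 1 = 22
Supernet: 29.153.240.0/22


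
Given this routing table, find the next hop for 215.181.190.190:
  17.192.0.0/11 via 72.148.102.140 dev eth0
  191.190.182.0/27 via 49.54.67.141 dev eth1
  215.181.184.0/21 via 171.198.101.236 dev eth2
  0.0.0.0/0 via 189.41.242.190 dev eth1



Longest prefix match for 215.181.190.190:
  /11 17.192.0.0: no
  /27 191.190.182.0: no
  /21 215.181.184.0: MATCH
  /0 0.0.0.0: MATCH
Selected: next-hop 171.198.101.236 via eth2 (matched /21)


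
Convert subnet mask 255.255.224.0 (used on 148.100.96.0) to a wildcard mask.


Subnet mask: 255.255.224.0
Wildcard = 255.255.255.255 - subnet mask
255 - 255 = 0
255 - 255 = 0
255 - 224 = 31
255 - 0 = 255
Wildcard: 0.0.31.255


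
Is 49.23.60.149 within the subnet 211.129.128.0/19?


Subnet network: 211.129.128.0
Test IP AND mask: 49.23.32.0
No, 49.23.60.149 is not in 211.129.128.0/19


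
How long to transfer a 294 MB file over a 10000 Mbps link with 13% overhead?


Effective throughput = 10000 * (1 - 13/100) = 8700 Mbps
File size in Mb = 294 * 8 = 2352 Mb
Time = 2352 / 8700
Time = 0.2703 seconds


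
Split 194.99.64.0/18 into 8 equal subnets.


New prefix = 18 + 3 = 21
Each subnet has 2048 addresses
  194.99.64.0/21
  194.99.72.0/21
  194.99.80.0/21
  194.99.88.0/21
  194.99.96.0/21
  194.99.104.0/21
  194.99.112.0/21
  194.99.120.0/21
Subnets: 194.99.64.0/21, 194.99.72.0/21, 194.99.80.0/21, 194.99.88.0/21, 194.99.96.0/21, 194.99.104.0/21, 194.99.112.0/21, 194.99.120.0/21


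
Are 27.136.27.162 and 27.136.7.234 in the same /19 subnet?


Mask: 255.255.224.0
27.136.27.162 AND mask = 27.136.0.0
27.136.7.234 AND mask = 27.136.0.0
Yes, same subnet (27.136.0.0)


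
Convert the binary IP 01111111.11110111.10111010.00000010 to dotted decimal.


01111111 = 127
11110111 = 247
10111010 = 186
00000010 = 2
IP: 127.247.186.2


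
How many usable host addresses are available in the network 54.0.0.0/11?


Host bits = 32 - 11 = 21
Total addresses = 2^21 = 2097152
Usable = total - 2 (network and broadcast)
Usable hosts: 2097150


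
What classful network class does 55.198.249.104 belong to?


First octet: 55
Binary: 00110111
0xxxxxxx -> Class A (1-126)
Class A, default mask 255.0.0.0 (/8)


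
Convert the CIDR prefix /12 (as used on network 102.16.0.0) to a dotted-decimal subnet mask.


/12 means 12 network bits, 20 host bits
Binary: 11111111111100000000000000000000
Mask: 255.240.0.0


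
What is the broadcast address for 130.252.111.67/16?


Network: 130.252.0.0/16
Host bits = 16
Set all host bits to 1:
Broadcast: 130.252.255.255


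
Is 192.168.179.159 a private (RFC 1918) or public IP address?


RFC 1918 private ranges:
  10.0.0.0/8 (10.0.0.0 - 10.255.255.255)
  172.16.0.0/12 (172.16.0.0 - 172.31.255.255)
  192.168.0.0/16 (192.168.0.0 - 192.168.255.255)
Private (in 192.168.0.0/16)


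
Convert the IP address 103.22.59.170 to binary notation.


103 = 01100111
22 = 00010110
59 = 00111011
170 = 10101010
Binary: 01100111.00010110.00111011.10101010


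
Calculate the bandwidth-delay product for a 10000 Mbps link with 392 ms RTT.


BDP = bandwidth * RTT
= 10000 Mbps * 392 ms
= 10000 * 1e6 * 392 / 1000 bits
= 3920000000 bits
= 490000000 bytes
= 478515.625 KB
BDP = 3920000000 bits (490000000 bytes)


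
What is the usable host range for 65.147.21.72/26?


Network: 65.147.21.64
Broadcast: 65.147.21.127
First usable = network + 1
Last usable = broadcast - 1
Range: 65.147.21.65 to 65.147.21.126


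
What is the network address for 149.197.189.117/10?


IP:   10010101.11000101.10111101.01110101
Mask: 11111111.11000000.00000000.00000000
AND operation:
Net:  10010101.11000000.00000000.00000000
Network: 149.192.0.0/10


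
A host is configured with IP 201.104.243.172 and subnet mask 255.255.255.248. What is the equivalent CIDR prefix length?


Binary: 11111111.11111111.11111111.11111000
Count leading 1s
Prefix: /29


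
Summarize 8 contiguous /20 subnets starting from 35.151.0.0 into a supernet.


Original prefix: /20
Number of subnets: 8 = 2^3
New prefix = 20 - 3 = 17
Supernet: 35.151.0.0/17


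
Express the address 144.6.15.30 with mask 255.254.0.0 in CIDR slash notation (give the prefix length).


Binary: 11111111.11111110.00000000.00000000
Count leading 1s
Prefix: /15


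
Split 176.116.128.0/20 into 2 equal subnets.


New prefix = 20 + 1 = 21
Each subnet has 2048 addresses
  176.116.128.0/21
  176.116.136.0/21
Subnets: 176.116.128.0/21, 176.116.136.0/21


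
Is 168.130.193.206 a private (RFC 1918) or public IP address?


RFC 1918 private ranges:
  10.0.0.0/8 (10.0.0.0 - 10.255.255.255)
  172.16.0.0/12 (172.16.0.0 - 172.31.255.255)
  192.168.0.0/16 (192.168.0.0 - 192.168.255.255)
Public (not in any RFC 1918 range)


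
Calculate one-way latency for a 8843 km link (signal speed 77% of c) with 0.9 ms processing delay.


Speed = 0.77 * 3e5 km/s = 231000 km/s
Propagation delay = 8843 / 231000 = 0.0383 s = 38.2814 ms
Processing delay = 0.9 ms
Total one-way latency = 39.1814 ms


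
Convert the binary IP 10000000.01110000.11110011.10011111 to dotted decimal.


10000000 = 128
01110000 = 112
11110011 = 243
10011111 = 159
IP: 128.112.243.159


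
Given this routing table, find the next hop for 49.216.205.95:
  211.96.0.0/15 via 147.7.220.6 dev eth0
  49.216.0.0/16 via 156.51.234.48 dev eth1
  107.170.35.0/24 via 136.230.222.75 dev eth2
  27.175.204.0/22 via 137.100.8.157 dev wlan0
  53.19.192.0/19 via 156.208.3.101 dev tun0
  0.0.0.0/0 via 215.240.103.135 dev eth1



Longest prefix match for 49.216.205.95:
  /15 211.96.0.0: no
  /16 49.216.0.0: MATCH
  /24 107.170.35.0: no
  /22 27.175.204.0: no
  /19 53.19.192.0: no
  /0 0.0.0.0: MATCH
Selected: next-hop 156.51.234.48 via eth1 (matched /16)


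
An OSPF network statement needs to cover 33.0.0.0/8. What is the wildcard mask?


Subnet mask: 255.0.0.0
Wildcard = 255.255.255.255 - subnet mask
255 - 255 = 0
255 - 0 = 255
255 - 0 = 255
255 - 0 = 255
Wildcard: 0.255.255.255


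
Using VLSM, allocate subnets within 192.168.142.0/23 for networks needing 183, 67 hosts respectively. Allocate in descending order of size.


183 hosts -> /24 (254 usable): 192.168.142.0/24
67 hosts -> /25 (126 usable): 192.168.143.0/25
Allocation: 192.168.142.0/24 (183 hosts, 254 usable); 192.168.143.0/25 (67 hosts, 126 usable)


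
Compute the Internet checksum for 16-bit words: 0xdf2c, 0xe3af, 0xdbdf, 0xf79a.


Sum all words (with carry folding):
+ 0xdf2c = 0xdf2c
+ 0xe3af = 0xc2dc
+ 0xdbdf = 0x9ebc
+ 0xf79a = 0x9657
One's complement: ~0x9657
Checksum = 0x69a8


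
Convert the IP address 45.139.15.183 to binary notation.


45 = 00101101
139 = 10001011
15 = 00001111
183 = 10110111
Binary: 00101101.10001011.00001111.10110111


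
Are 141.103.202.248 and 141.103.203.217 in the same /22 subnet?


Mask: 255.255.252.0
141.103.202.248 AND mask = 141.103.200.0
141.103.203.217 AND mask = 141.103.200.0
Yes, same subnet (141.103.200.0)


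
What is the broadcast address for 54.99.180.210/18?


Network: 54.99.128.0/18
Host bits = 14
Set all host bits to 1:
Broadcast: 54.99.191.255


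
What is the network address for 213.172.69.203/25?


IP:   11010101.10101100.01000101.11001011
Mask: 11111111.11111111.11111111.10000000
AND operation:
Net:  11010101.10101100.01000101.10000000
Network: 213.172.69.128/25


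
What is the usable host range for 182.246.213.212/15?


Network: 182.246.0.0
Broadcast: 182.247.255.255
First usable = network + 1
Last usable = broadcast - 1
Range: 182.246.0.1 to 182.247.255.254


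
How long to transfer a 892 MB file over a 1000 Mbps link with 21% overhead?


Effective throughput = 1000 * (1 - 21/100) = 790 Mbps
File size in Mb = 892 * 8 = 7136 Mb
Time = 7136 / 790
Time = 9.0329 seconds


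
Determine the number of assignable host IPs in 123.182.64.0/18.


Host bits = 32 - 18 = 14
Total addresses = 2^14 = 16384
Usable = total - 2 (network and broadcast)
Usable hosts: 16382


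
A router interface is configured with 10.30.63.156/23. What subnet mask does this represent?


/23 means 23 network bits, 9 host bits
Binary: 11111111111111111111111000000000
Mask: 255.255.254.0


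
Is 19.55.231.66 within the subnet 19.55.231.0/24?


Subnet network: 19.55.231.0
Test IP AND mask: 19.55.231.0
Yes, 19.55.231.66 is in 19.55.231.0/24


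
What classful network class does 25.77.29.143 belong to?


First octet: 25
Binary: 00011001
0xxxxxxx -> Class A (1-126)
Class A, default mask 255.0.0.0 (/8)


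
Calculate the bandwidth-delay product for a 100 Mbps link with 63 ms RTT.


BDP = bandwidth * RTT
= 100 Mbps * 63 ms
= 100 * 1e6 * 63 / 1000 bits
= 6300000 bits
= 787500 bytes
= 769.043 KB
BDP = 6300000 bits (787500 bytes)


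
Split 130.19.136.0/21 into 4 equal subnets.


New prefix = 21 + 2 = 23
Each subnet has 512 addresses
  130.19.136.0/23
  130.19.138.0/23
  130.19.140.0/23
  130.19.142.0/23
Subnets: 130.19.136.0/23, 130.19.138.0/23, 130.19.140.0/23, 130.19.142.0/23


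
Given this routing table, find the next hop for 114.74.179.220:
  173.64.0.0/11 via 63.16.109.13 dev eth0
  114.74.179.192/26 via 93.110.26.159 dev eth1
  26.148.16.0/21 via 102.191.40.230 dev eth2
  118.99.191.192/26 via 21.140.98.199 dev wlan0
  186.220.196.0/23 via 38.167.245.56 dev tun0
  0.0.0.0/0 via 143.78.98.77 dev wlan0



Longest prefix match for 114.74.179.220:
  /11 173.64.0.0: no
  /26 114.74.179.192: MATCH
  /21 26.148.16.0: no
  /26 118.99.191.192: no
  /23 186.220.196.0: no
  /0 0.0.0.0: MATCH
Selected: next-hop 93.110.26.159 via eth1 (matched /26)


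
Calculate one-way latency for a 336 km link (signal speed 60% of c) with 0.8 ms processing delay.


Speed = 0.6 * 3e5 km/s = 180000 km/s
Propagation delay = 336 / 180000 = 0.0019 s = 1.8667 ms
Processing delay = 0.8 ms
Total one-way latency = 2.6667 ms


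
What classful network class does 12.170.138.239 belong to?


First octet: 12
Binary: 00001100
0xxxxxxx -> Class A (1-126)
Class A, default mask 255.0.0.0 (/8)


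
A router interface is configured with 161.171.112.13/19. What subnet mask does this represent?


/19 means 19 network bits, 13 host bits
Binary: 11111111111111111110000000000000
Mask: 255.255.224.0


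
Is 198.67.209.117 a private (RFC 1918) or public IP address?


RFC 1918 private ranges:
  10.0.0.0/8 (10.0.0.0 - 10.255.255.255)
  172.16.0.0/12 (172.16.0.0 - 172.31.255.255)
  192.168.0.0/16 (192.168.0.0 - 192.168.255.255)
Public (not in any RFC 1918 range)


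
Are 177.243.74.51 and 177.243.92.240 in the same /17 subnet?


Mask: 255.255.128.0
177.243.74.51 AND mask = 177.243.0.0
177.243.92.240 AND mask = 177.243.0.0
Yes, same subnet (177.243.0.0)


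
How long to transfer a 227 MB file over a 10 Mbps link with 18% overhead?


Effective throughput = 10 * (1 - 18/100) = 8.2 Mbps
File size in Mb = 227 * 8 = 1816 Mb
Time = 1816 / 8.2
Time = 221.4634 seconds


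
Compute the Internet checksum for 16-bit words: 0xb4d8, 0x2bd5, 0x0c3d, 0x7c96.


Sum all words (with carry folding):
+ 0xb4d8 = 0xb4d8
+ 0x2bd5 = 0xe0ad
+ 0x0c3d = 0xecea
+ 0x7c96 = 0x6981
One's complement: ~0x6981
Checksum = 0x967e


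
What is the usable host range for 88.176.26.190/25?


Network: 88.176.26.128
Broadcast: 88.176.26.255
First usable = network + 1
Last usable = broadcast - 1
Range: 88.176.26.129 to 88.176.26.254


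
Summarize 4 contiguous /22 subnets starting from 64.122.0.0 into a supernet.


Original prefix: /22
Number of subnets: 4 = 2^2
New prefix = 22 - 2 = 20
Supernet: 64.122.0.0/20


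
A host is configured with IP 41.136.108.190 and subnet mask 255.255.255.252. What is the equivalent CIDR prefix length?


Binary: 11111111.11111111.11111111.11111100
Count leading 1s
Prefix: /30


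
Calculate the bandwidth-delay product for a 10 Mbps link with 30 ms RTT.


BDP = bandwidth * RTT
= 10 Mbps * 30 ms
= 10 * 1e6 * 30 / 1000 bits
= 300000 bits
= 37500 bytes
= 36.6211 KB
BDP = 300000 bits (37500 bytes)


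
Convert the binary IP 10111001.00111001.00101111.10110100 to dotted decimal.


10111001 = 185
00111001 = 57
00101111 = 47
10110100 = 180
IP: 185.57.47.180


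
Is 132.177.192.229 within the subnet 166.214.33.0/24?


Subnet network: 166.214.33.0
Test IP AND mask: 132.177.192.0
No, 132.177.192.229 is not in 166.214.33.0/24


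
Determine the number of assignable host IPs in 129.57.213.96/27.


Host bits = 32 - 27 = 5
Total addresses = 2^5 = 32
Usable = total - 2 (network and broadcast)
Usable hosts: 30


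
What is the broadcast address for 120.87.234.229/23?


Network: 120.87.234.0/23
Host bits = 9
Set all host bits to 1:
Broadcast: 120.87.235.255


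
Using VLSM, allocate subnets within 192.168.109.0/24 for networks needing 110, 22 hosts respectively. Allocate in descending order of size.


110 hosts -> /25 (126 usable): 192.168.109.0/25
22 hosts -> /27 (30 usable): 192.168.109.128/27
Allocation: 192.168.109.0/25 (110 hosts, 126 usable); 192.168.109.128/27 (22 hosts, 30 usable)


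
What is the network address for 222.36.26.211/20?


IP:   11011110.00100100.00011010.11010011
Mask: 11111111.11111111.11110000.00000000
AND operation:
Net:  11011110.00100100.00010000.00000000
Network: 222.36.16.0/20


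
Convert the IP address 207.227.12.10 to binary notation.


207 = 11001111
227 = 11100011
12 = 00001100
10 = 00001010
Binary: 11001111.11100011.00001100.00001010


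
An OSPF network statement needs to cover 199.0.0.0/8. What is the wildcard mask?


Subnet mask: 255.0.0.0
Wildcard = 255.255.255.255 - subnet mask
255 - 255 = 0
255 - 0 = 255
255 - 0 = 255
255 - 0 = 255
Wildcard: 0.255.255.255


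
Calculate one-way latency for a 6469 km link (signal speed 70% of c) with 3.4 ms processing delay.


Speed = 0.7 * 3e5 km/s = 210000 km/s
Propagation delay = 6469 / 210000 = 0.0308 s = 30.8048 ms
Processing delay = 3.4 ms
Total one-way latency = 34.2048 ms


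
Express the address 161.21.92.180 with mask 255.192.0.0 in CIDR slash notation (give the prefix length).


Binary: 11111111.11000000.00000000.00000000
Count leading 1s
Prefix: /10


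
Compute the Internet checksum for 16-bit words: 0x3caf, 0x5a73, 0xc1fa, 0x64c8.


Sum all words (with carry folding):
+ 0x3caf = 0x3caf
+ 0x5a73 = 0x9722
+ 0xc1fa = 0x591d
+ 0x64c8 = 0xbde5
One's complement: ~0xbde5
Checksum = 0x421a


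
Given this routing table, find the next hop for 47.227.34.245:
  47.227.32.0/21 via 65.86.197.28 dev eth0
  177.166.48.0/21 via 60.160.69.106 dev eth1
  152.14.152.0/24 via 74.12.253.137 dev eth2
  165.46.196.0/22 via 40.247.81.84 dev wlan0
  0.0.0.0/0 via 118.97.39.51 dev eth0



Longest prefix match for 47.227.34.245:
  /21 47.227.32.0: MATCH
  /21 177.166.48.0: no
  /24 152.14.152.0: no
  /22 165.46.196.0: no
  /0 0.0.0.0: MATCH
Selected: next-hop 65.86.197.28 via eth0 (matched /21)


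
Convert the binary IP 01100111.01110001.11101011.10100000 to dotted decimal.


01100111 = 103
01110001 = 113
11101011 = 235
10100000 = 160
IP: 103.113.235.160


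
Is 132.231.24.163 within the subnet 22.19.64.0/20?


Subnet network: 22.19.64.0
Test IP AND mask: 132.231.16.0
No, 132.231.24.163 is not in 22.19.64.0/20


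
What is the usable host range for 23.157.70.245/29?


Network: 23.157.70.240
Broadcast: 23.157.70.247
First usable = network + 1
Last usable = broadcast - 1
Range: 23.157.70.241 to 23.157.70.246


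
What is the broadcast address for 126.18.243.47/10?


Network: 126.0.0.0/10
Host bits = 22
Set all host bits to 1:
Broadcast: 126.63.255.255


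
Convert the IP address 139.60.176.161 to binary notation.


139 = 10001011
60 = 00111100
176 = 10110000
161 = 10100001
Binary: 10001011.00111100.10110000.10100001


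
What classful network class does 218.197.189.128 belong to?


First octet: 218
Binary: 11011010
110xxxxx -> Class C (192-223)
Class C, default mask 255.255.255.0 (/24)


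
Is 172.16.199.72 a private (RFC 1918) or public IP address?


RFC 1918 private ranges:
  10.0.0.0/8 (10.0.0.0 - 10.255.255.255)
  172.16.0.0/12 (172.16.0.0 - 172.31.255.255)
  192.168.0.0/16 (192.168.0.0 - 192.168.255.255)
Private (in 172.16.0.0/12)


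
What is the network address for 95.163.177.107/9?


IP:   01011111.10100011.10110001.01101011
Mask: 11111111.10000000.00000000.00000000
AND operation:
Net:  01011111.10000000.00000000.00000000
Network: 95.128.0.0/9


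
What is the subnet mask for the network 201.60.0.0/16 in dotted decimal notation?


/16 means 16 network bits, 16 host bits
Binary: 11111111111111110000000000000000
Mask: 255.255.0.0


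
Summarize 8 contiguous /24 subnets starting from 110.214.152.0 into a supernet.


Original prefix: /24
Number of subnets: 8 = 2^3
New prefix = 24 - 3 = 21
Supernet: 110.214.152.0/21


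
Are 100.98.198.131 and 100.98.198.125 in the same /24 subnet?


Mask: 255.255.255.0
100.98.198.131 AND mask = 100.98.198.0
100.98.198.125 AND mask = 100.98.198.0
Yes, same subnet (100.98.198.0)


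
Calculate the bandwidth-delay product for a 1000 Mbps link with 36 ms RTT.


BDP = bandwidth * RTT
= 1000 Mbps * 36 ms
= 1000 * 1e6 * 36 / 1000 bits
= 36000000 bits
= 4500000 bytes
= 4394.5312 KB
BDP = 36000000 bits (4500000 bytes)


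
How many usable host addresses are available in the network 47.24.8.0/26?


Host bits = 32 - 26 = 6
Total addresses = 2^6 = 64
Usable = total - 2 (network and broadcast)
Usable hosts: 62


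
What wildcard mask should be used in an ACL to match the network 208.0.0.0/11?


Subnet mask: 255.224.0.0
Wildcard = 255.255.255.255 - subnet mask
255 - 255 = 0
255 - 224 = 31
255 - 0 = 255
255 - 0 = 255
Wildcard: 0.31.255.255


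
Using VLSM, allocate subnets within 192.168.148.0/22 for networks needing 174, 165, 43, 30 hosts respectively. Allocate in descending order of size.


174 hosts -> /24 (254 usable): 192.168.148.0/24
165 hosts -> /24 (254 usable): 192.168.149.0/24
43 hosts -> /26 (62 usable): 192.168.150.0/26
30 hosts -> /27 (30 usable): 192.168.150.64/27
Allocation: 192.168.148.0/24 (174 hosts, 254 usable); 192.168.149.0/24 (165 hosts, 254 usable); 192.168.150.0/26 (43 hosts, 62 usable); 192.168.150.64/27 (30 hosts, 30 usable)


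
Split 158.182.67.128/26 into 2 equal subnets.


New prefix = 26 + 1 = 27
Each subnet has 32 addresses
  158.182.67.128/27
  158.182.67.160/27
Subnets: 158.182.67.128/27, 158.182.67.160/27


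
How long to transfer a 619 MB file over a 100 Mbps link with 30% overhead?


Effective throughput = 100 * (1 - 30/100) = 70 Mbps
File size in Mb = 619 * 8 = 4952 Mb
Time = 4952 / 70
Time = 70.7429 seconds


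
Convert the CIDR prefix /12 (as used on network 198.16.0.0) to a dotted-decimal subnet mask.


/12 means 12 network bits, 20 host bits
Binary: 11111111111100000000000000000000
Mask: 255.240.0.0


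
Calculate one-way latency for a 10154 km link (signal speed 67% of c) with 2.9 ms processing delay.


Speed = 0.67 * 3e5 km/s = 201000 km/s
Propagation delay = 10154 / 201000 = 0.0505 s = 50.5174 ms
Processing delay = 2.9 ms
Total one-way latency = 53.4174 ms


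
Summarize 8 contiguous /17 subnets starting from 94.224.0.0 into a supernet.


Original prefix: /17
Number of subnets: 8 = 2^3
New prefix = 17 - 3 = 14
Supernet: 94.224.0.0/14


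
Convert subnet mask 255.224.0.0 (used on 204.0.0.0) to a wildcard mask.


Subnet mask: 255.224.0.0
Wildcard = 255.255.255.255 - subnet mask
255 - 255 = 0
255 - 224 = 31
255 - 0 = 255
255 - 0 = 255
Wildcard: 0.31.255.255


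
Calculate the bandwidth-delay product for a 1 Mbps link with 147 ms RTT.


BDP = bandwidth * RTT
= 1 Mbps * 147 ms
= 1 * 1e6 * 147 / 1000 bits
= 147000 bits
= 18375 bytes
= 17.9443 KB
BDP = 147000 bits (18375 bytes)


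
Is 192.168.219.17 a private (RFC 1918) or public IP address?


RFC 1918 private ranges:
  10.0.0.0/8 (10.0.0.0 - 10.255.255.255)
  172.16.0.0/12 (172.16.0.0 - 172.31.255.255)
  192.168.0.0/16 (192.168.0.0 - 192.168.255.255)
Private (in 192.168.0.0/16)


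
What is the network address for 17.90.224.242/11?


IP:   00010001.01011010.11100000.11110010
Mask: 11111111.11100000.00000000.00000000
AND operation:
Net:  00010001.01000000.00000000.00000000
Network: 17.64.0.0/11


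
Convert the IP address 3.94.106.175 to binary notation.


3 = 00000011
94 = 01011110
106 = 01101010
175 = 10101111
Binary: 00000011.01011110.01101010.10101111


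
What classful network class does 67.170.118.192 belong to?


First octet: 67
Binary: 01000011
0xxxxxxx -> Class A (1-126)
Class A, default mask 255.0.0.0 (/8)


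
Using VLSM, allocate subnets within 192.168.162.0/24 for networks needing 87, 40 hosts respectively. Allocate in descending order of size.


87 hosts -> /25 (126 usable): 192.168.162.0/25
40 hosts -> /26 (62 usable): 192.168.162.128/26
Allocation: 192.168.162.0/25 (87 hosts, 126 usable); 192.168.162.128/26 (40 hosts, 62 usable)


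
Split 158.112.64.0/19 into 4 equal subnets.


New prefix = 19 + 2 = 21
Each subnet has 2048 addresses
  158.112.64.0/21
  158.112.72.0/21
  158.112.80.0/21
  158.112.88.0/21
Subnets: 158.112.64.0/21, 158.112.72.0/21, 158.112.80.0/21, 158.112.88.0/21


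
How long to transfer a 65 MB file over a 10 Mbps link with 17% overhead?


Effective throughput = 10 * (1 - 17/100) = 8.3 Mbps
File size in Mb = 65 * 8 = 520 Mb
Time = 520 / 8.3
Time = 62.6506 seconds


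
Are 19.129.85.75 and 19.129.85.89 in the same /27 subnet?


Mask: 255.255.255.224
19.129.85.75 AND mask = 19.129.85.64
19.129.85.89 AND mask = 19.129.85.64
Yes, same subnet (19.129.85.64)


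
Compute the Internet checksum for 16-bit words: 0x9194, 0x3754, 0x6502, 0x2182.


Sum all words (with carry folding):
+ 0x9194 = 0x9194
+ 0x3754 = 0xc8e8
+ 0x6502 = 0x2deb
+ 0x2182 = 0x4f6d
One's complement: ~0x4f6d
Checksum = 0xb092


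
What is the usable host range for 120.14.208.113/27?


Network: 120.14.208.96
Broadcast: 120.14.208.127
First usable = network + 1
Last usable = broadcast - 1
Range: 120.14.208.97 to 120.14.208.126


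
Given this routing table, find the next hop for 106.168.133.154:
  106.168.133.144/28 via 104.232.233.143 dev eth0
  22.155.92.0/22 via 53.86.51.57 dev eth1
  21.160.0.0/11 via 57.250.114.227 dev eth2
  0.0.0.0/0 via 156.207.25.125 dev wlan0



Longest prefix match for 106.168.133.154:
  /28 106.168.133.144: MATCH
  /22 22.155.92.0: no
  /11 21.160.0.0: no
  /0 0.0.0.0: MATCH
Selected: next-hop 104.232.233.143 via eth0 (matched /28)


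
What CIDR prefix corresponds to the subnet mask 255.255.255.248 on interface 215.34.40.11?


Binary: 11111111.11111111.11111111.11111000
Count leading 1s
Prefix: /29


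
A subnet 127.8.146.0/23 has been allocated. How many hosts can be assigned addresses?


Host bits = 32 - 23 = 9
Total addresses = 2^9 = 512
Usable = total - 2 (network and broadcast)
Usable hosts: 510


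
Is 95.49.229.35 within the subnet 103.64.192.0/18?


Subnet network: 103.64.192.0
Test IP AND mask: 95.49.192.0
No, 95.49.229.35 is not in 103.64.192.0/18


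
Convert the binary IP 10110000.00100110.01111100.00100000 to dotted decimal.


10110000 = 176
00100110 = 38
01111100 = 124
00100000 = 32
IP: 176.38.124.32


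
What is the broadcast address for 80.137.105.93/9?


Network: 80.128.0.0/9
Host bits = 23
Set all host bits to 1:
Broadcast: 80.255.255.255


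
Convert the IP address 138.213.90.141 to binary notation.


138 = 10001010
213 = 11010101
90 = 01011010
141 = 10001101
Binary: 10001010.11010101.01011010.10001101


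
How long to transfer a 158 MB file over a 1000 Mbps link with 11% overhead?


Effective throughput = 1000 * (1 - 11/100) = 890 Mbps
File size in Mb = 158 * 8 = 1264 Mb
Time = 1264 / 890
Time = 1.4202 seconds


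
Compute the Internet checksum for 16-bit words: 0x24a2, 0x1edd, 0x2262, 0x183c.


Sum all words (with carry folding):
+ 0x24a2 = 0x24a2
+ 0x1edd = 0x437f
+ 0x2262 = 0x65e1
+ 0x183c = 0x7e1d
One's complement: ~0x7e1d
Checksum = 0x81e2


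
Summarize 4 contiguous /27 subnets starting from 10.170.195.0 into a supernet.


Original prefix: /27
Number of subnets: 4 = 2^2
New prefix = 27 - 2 = 25
Supernet: 10.170.195.0/25


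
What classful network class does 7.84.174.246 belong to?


First octet: 7
Binary: 00000111
0xxxxxxx -> Class A (1-126)
Class A, default mask 255.0.0.0 (/8)


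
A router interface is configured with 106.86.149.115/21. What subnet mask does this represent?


/21 means 21 network bits, 11 host bits
Binary: 11111111111111111111100000000000
Mask: 255.255.248.0


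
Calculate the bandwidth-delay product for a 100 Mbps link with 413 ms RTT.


BDP = bandwidth * RTT
= 100 Mbps * 413 ms
= 100 * 1e6 * 413 / 1000 bits
= 41300000 bits
= 5162500 bytes
= 5041.5039 KB
BDP = 41300000 bits (5162500 bytes)


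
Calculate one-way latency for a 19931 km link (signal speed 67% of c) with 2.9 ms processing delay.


Speed = 0.67 * 3e5 km/s = 201000 km/s
Propagation delay = 19931 / 201000 = 0.0992 s = 99.1592 ms
Processing delay = 2.9 ms
Total one-way latency = 102.0592 ms


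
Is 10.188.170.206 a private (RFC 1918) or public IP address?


RFC 1918 private ranges:
  10.0.0.0/8 (10.0.0.0 - 10.255.255.255)
  172.16.0.0/12 (172.16.0.0 - 172.31.255.255)
  192.168.0.0/16 (192.168.0.0 - 192.168.255.255)
Private (in 10.0.0.0/8)


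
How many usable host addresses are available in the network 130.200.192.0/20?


Host bits = 32 - 20 = 12
Total addresses = 2^12 = 4096
Usable = total - 2 (network and broadcast)
Usable hosts: 4094


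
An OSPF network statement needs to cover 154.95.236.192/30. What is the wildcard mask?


Subnet mask: 255.255.255.252
Wildcard = 255.255.255.255 - subnet mask
255 - 255 = 0
255 - 255 = 0
255 - 255 = 0
255 - 252 = 3
Wildcard: 0.0.0.3


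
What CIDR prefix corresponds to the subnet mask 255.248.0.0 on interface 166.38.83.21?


Binary: 11111111.11111000.00000000.00000000
Count leading 1s
Prefix: /13


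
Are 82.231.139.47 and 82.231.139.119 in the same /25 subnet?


Mask: 255.255.255.128
82.231.139.47 AND mask = 82.231.139.0
82.231.139.119 AND mask = 82.231.139.0
Yes, same subnet (82.231.139.0)


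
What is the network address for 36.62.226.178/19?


IP:   00100100.00111110.11100010.10110010
Mask: 11111111.11111111.11100000.00000000
AND operation:
Net:  00100100.00111110.11100000.00000000
Network: 36.62.224.0/19


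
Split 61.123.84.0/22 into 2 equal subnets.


New prefix = 22 + 1 = 23
Each subnet has 512 addresses
  61.123.84.0/23
  61.123.86.0/23
Subnets: 61.123.84.0/23, 61.123.86.0/23


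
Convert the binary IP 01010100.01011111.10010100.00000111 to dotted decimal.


01010100 = 84
01011111 = 95
10010100 = 148
00000111 = 7
IP: 84.95.148.7


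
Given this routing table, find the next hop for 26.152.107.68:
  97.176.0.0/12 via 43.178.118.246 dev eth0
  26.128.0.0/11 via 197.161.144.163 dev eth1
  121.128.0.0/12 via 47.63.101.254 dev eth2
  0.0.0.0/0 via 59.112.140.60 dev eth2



Longest prefix match for 26.152.107.68:
  /12 97.176.0.0: no
  /11 26.128.0.0: MATCH
  /12 121.128.0.0: no
  /0 0.0.0.0: MATCH
Selected: next-hop 197.161.144.163 via eth1 (matched /11)


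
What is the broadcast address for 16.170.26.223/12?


Network: 16.160.0.0/12
Host bits = 20
Set all host bits to 1:
Broadcast: 16.175.255.255


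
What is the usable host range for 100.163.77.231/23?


Network: 100.163.76.0
Broadcast: 100.163.77.255
First usable = network + 1
Last usable = broadcast - 1
Range: 100.163.76.1 to 100.163.77.254


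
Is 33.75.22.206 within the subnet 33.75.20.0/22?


Subnet network: 33.75.20.0
Test IP AND mask: 33.75.20.0
Yes, 33.75.22.206 is in 33.75.20.0/22


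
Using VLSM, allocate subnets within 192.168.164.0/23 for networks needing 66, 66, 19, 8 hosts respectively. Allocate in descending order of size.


66 hosts -> /25 (126 usable): 192.168.164.0/25
66 hosts -> /25 (126 usable): 192.168.164.128/25
19 hosts -> /27 (30 usable): 192.168.165.0/27
8 hosts -> /28 (14 usable): 192.168.165.32/28
Allocation: 192.168.164.0/25 (66 hosts, 126 usable); 192.168.164.128/25 (66 hosts, 126 usable); 192.168.165.0/27 (19 hosts, 30 usable); 192.168.165.32/28 (8 hosts, 14 usable)


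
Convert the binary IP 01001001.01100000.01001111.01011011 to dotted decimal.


01001001 = 73
01100000 = 96
01001111 = 79
01011011 = 91
IP: 73.96.79.91


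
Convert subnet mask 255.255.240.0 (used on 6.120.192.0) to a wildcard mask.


Subnet mask: 255.255.240.0
Wildcard = 255.255.255.255 - subnet mask
255 - 255 = 0
255 - 255 = 0
255 - 240 = 15
255 - 0 = 255
Wildcard: 0.0.15.255


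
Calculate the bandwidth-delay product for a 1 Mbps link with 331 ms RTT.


BDP = bandwidth * RTT
= 1 Mbps * 331 ms
= 1 * 1e6 * 331 / 1000 bits
= 331000 bits
= 41375 bytes
= 40.4053 KB
BDP = 331000 bits (41375 bytes)


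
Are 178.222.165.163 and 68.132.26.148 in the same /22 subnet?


Mask: 255.255.252.0
178.222.165.163 AND mask = 178.222.164.0
68.132.26.148 AND mask = 68.132.24.0
No, different subnets (178.222.164.0 vs 68.132.24.0)


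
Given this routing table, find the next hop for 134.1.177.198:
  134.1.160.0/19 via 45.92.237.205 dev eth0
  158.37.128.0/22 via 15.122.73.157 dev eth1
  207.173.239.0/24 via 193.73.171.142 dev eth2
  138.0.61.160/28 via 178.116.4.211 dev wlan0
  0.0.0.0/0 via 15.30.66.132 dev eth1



Longest prefix match for 134.1.177.198:
  /19 134.1.160.0: MATCH
  /22 158.37.128.0: no
  /24 207.173.239.0: no
  /28 138.0.61.160: no
  /0 0.0.0.0: MATCH
Selected: next-hop 45.92.237.205 via eth0 (matched /19)


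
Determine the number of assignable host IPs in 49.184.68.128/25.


Host bits = 32 - 25 = 7
Total addresses = 2^7 = 128
Usable = total - 2 (network and broadcast)
Usable hosts: 126


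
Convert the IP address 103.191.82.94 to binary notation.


103 = 01100111
191 = 10111111
82 = 01010010
94 = 01011110
Binary: 01100111.10111111.01010010.01011110


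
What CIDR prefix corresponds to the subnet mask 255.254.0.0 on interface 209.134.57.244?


Binary: 11111111.11111110.00000000.00000000
Count leading 1s
Prefix: /15


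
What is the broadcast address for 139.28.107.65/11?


Network: 139.0.0.0/11
Host bits = 21
Set all host bits to 1:
Broadcast: 139.31.255.255


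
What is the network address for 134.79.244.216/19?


IP:   10000110.01001111.11110100.11011000
Mask: 11111111.11111111.11100000.00000000
AND operation:
Net:  10000110.01001111.11100000.00000000
Network: 134.79.224.0/19


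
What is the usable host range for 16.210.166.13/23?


Network: 16.210.166.0
Broadcast: 16.210.167.255
First usable = network + 1
Last usable = broadcast - 1
Range: 16.210.166.1 to 16.210.167.254


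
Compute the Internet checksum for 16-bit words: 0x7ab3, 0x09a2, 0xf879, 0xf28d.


Sum all words (with carry folding):
+ 0x7ab3 = 0x7ab3
+ 0x09a2 = 0x8455
+ 0xf879 = 0x7ccf
+ 0xf28d = 0x6f5d
One's complement: ~0x6f5d
Checksum = 0x90a2


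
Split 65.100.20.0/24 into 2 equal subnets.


New prefix = 24 + 1 = 25
Each subnet has 128 addresses
  65.100.20.0/25
  65.100.20.128/25
Subnets: 65.100.20.0/25, 65.100.20.128/25


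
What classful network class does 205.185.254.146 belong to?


First octet: 205
Binary: 11001101
110xxxxx -> Class C (192-223)
Class C, default mask 255.255.255.0 (/24)


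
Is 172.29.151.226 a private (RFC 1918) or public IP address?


RFC 1918 private ranges:
  10.0.0.0/8 (10.0.0.0 - 10.255.255.255)
  172.16.0.0/12 (172.16.0.0 - 172.31.255.255)
  192.168.0.0/16 (192.168.0.0 - 192.168.255.255)
Private (in 172.16.0.0/12)


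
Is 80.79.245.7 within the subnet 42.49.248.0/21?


Subnet network: 42.49.248.0
Test IP AND mask: 80.79.240.0
No, 80.79.245.7 is not in 42.49.248.0/21


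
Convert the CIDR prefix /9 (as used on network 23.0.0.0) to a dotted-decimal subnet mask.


/9 means 9 network bits, 23 host bits
Binary: 11111111100000000000000000000000
Mask: 255.128.0.0


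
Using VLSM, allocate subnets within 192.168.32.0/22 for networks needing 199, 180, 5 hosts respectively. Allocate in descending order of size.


199 hosts -> /24 (254 usable): 192.168.32.0/24
180 hosts -> /24 (254 usable): 192.168.33.0/24
5 hosts -> /29 (6 usable): 192.168.34.0/29
Allocation: 192.168.32.0/24 (199 hosts, 254 usable); 192.168.33.0/24 (180 hosts, 254 usable); 192.168.34.0/29 (5 hosts, 6 usable)


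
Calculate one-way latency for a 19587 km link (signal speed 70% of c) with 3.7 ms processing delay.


Speed = 0.7 * 3e5 km/s = 210000 km/s
Propagation delay = 19587 / 210000 = 0.0933 s = 93.2714 ms
Processing delay = 3.7 ms
Total one-way latency = 96.9714 ms


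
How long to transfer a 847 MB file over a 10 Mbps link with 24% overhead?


Effective throughput = 10 * (1 - 24/100) = 7.6 Mbps
File size in Mb = 847 * 8 = 6776 Mb
Time = 6776 / 7.6
Time = 891.5789 seconds


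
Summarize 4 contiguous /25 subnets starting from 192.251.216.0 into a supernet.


Original prefix: /25
Number of subnets: 4 = 2^2
New prefix = 25 - 2 = 23
Supernet: 192.251.216.0/23


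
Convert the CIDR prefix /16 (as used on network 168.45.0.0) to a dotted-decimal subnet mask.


/16 means 16 network bits, 16 host bits
Binary: 11111111111111110000000000000000
Mask: 255.255.0.0


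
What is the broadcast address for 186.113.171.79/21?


Network: 186.113.168.0/21
Host bits = 11
Set all host bits to 1:
Broadcast: 186.113.175.255


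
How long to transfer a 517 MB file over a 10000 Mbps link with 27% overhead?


Effective throughput = 10000 * (1 - 27/100) = 7300 Mbps
File size in Mb = 517 * 8 = 4136 Mb
Time = 4136 / 7300
Time = 0.5666 seconds


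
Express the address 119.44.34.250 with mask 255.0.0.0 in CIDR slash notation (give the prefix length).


Binary: 11111111.00000000.00000000.00000000
Count leading 1s
Prefix: /8
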